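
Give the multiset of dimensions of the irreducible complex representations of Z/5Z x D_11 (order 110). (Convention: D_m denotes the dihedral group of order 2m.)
Dimensions: 1, 1, 1, 1, 1, 1, 1, 1, 1, 1, 2, 2, 2, 2, 2, 2, 2, 2, 2, 2, 2, 2, 2, 2, 2, 2, 2, 2, 2, 2, 2, 2, 2, 2, 2

Proof sketch: There are 35 irreducibles (= number of conjugacy classes). Their dimensions d_i satisfy sum d_i^2 = |G| = 110: 1 + 1 + 1 + 1 + 1 + 1 + 1 + 1 + 1 + 1 + 4 + 4 + 4 + 4 + 4 + 4 + 4 + 4 + 4 + 4 + 4 + 4 + 4 + 4 + 4 + 4 + 4 + 4 + 4 + 4 + 4 + 4 + 4 + 4 + 4 = 110. (For the product with Z/5Z: each of the 5 1-dim characters of Z/5Z tensors with each irrep of D_11, giving 5 copies of each D_11-dimension.)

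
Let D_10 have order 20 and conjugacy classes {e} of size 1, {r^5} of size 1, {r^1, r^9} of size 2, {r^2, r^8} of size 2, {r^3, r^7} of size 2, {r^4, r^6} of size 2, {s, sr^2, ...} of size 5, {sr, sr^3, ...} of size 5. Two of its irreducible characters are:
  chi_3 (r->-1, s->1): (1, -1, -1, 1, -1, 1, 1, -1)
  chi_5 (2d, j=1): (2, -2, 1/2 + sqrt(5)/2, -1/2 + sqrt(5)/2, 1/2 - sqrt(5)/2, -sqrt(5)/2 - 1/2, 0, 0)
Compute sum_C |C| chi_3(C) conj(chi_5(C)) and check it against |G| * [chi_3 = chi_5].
Sum = 0; so <chi_3, chi_5> = 0 (distinct irreducibles are orthogonal).

Reasoning: Compute term by term over conjugacy classes (|C| * chi_3(C) * conj(chi_5(C))):
  1*(1)*conj(2) + 1*(-1)*conj(-2) + 2*(-1)*conj(1/2 + sqrt(5)/2) + 2*(1)*conj(-1/2 + sqrt(5)/2) + 2*(-1)*conj(1/2 - sqrt(5)/2) + 2*(1)*conj(-sqrt(5)/2 - 1/2) + 5*(1)*conj(0) + 5*(-1)*conj(0)
  = (2) + (2) + (-sqrt(5) - 1) + (-1 + sqrt(5)) + (-1 + sqrt(5)) + (-sqrt(5) - 1) + (0) + (0)
  = 0.
Dividing by |G| = 20 gives 0/20 = 0, matching the row-orthogonality relation <chi_3, chi_5> = [chi_3 = chi_5].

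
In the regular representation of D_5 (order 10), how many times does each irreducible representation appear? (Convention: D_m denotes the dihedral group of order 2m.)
Each irreducible V_i of dimension d_i appears with multiplicity d_i, i.e. rho_reg = (direct sum over all irreducibles V_i) d_i V_i. The irreducible dimensions for D_5 are 1, 1, 2, 2: 2 irreducibles of dimension 1, each with multiplicity 1; 2 irreducibles of dimension 2, each with multiplicity 2. Total dimension 2*1*1 + 2*2*2 = 10 = |G|.

Why: General theorem: in the regular representation of a finite group G, each irreducible appears with multiplicity equal to its dimension. Check: dim(rho_reg) = sum d_i^2 = 1 + 1 + 4 + 4 = 10 = |G|.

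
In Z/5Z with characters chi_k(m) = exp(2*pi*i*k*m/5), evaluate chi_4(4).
chi_4(4) = zeta_5^16 = exp(2*I*pi/5)

Why: chi_4(4) = zeta_5^(4*4) = zeta_5^16. Since zeta_5^5 = 1, this equals zeta_5^1 = exp(2*pi*i*1/5) = exp(2*I*pi/5).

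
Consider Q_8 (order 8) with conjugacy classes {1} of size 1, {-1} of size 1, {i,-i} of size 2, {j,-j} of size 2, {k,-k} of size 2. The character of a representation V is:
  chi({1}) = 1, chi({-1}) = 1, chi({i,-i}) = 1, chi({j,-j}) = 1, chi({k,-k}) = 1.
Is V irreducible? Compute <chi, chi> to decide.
Irreducible: <chi, chi> = 1.

<chi, chi> = (1/|G|) sum_C |C| * |chi(C)|^2 = (1/8)[1*|1|^2 + 1*|1|^2 + 2*|1|^2 + 2*|1|^2 + 2*|1|^2]
  = (1/8)[(1) + (1) + (2) + (2) + (2)] = 8/8 = 1.
A character is irreducible iff <chi, chi> = 1, so this representation is irreducible.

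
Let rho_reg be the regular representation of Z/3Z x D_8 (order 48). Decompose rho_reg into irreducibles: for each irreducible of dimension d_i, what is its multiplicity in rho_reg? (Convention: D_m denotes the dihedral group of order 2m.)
Each irreducible V_i of dimension d_i appears with multiplicity d_i, i.e. rho_reg = (direct sum over all irreducibles V_i) d_i V_i. The irreducible dimensions for Z/3Z x D_8 are 1, 1, 1, 1, 1, 1, 1, 1, 1, 1, 1, 1, 2, 2, 2, 2, 2, 2, 2, 2, 2: 12 irreducibles of dimension 1, each with multiplicity 1; 9 irreducibles of dimension 2, each with multiplicity 2. Total dimension 12*1*1 + 9*2*2 = 48 = |G|.

Derivation: General theorem: in the regular representation of a finite group G, each irreducible appears with multiplicity equal to its dimension. Check: dim(rho_reg) = sum d_i^2 = 1 + 1 + 1 + 1 + 1 + 1 + 1 + 1 + 1 + 1 + 1 + 1 + 4 + 4 + 4 + 4 + 4 + 4 + 4 + 4 + 4 = 48 = |G|.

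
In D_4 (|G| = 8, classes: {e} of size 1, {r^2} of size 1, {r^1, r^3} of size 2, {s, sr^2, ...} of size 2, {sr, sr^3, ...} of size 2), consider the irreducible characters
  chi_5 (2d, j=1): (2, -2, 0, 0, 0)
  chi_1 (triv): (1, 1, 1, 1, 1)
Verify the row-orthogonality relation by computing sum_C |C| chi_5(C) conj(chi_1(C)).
Sum = 0; so <chi_5, chi_1> = 0 (distinct irreducibles are orthogonal).

Compute term by term over conjugacy classes (|C| * chi_5(C) * conj(chi_1(C))):
  1*(2)*conj(1) + 1*(-2)*conj(1) + 2*(0)*conj(1) + 2*(0)*conj(1) + 2*(0)*conj(1)
  = (2) + (-2) + (0) + (0) + (0)
  = 0.
Dividing by |G| = 8 gives 0/8 = 0, matching the row-orthogonality relation <chi_5, chi_1> = [chi_5 = chi_1].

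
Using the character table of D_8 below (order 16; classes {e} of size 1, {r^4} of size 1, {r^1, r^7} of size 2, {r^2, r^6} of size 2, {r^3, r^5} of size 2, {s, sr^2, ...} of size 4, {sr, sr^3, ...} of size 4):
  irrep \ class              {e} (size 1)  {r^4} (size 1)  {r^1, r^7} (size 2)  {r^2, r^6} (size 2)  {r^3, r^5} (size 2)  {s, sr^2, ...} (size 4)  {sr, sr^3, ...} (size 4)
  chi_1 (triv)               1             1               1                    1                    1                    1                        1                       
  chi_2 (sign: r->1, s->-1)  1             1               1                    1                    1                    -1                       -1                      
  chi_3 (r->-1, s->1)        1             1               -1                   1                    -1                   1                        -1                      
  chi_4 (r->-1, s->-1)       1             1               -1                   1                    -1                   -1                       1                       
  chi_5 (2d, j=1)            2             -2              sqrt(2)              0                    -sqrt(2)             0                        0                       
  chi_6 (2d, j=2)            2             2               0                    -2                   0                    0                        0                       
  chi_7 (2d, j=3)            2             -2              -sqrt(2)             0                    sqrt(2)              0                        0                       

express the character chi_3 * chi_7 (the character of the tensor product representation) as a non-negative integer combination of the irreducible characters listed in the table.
chi_3 tensor chi_7 = chi_5 (all other irreducibles have multiplicity 0).

Proof sketch: The character of a tensor product is the pointwise product (chi_3 * chi_7)(C) = chi_3(C) * chi_7(C):
  {e}: (1)*(2), {r^4}: (1)*(-2), {r^1, r^7}: (-1)*(-sqrt(2)), {r^2, r^6}: (1)*(0), {r^3, r^5}: (-1)*(sqrt(2)), {s, sr^2, ...}: (1)*(0), {sr, sr^3, ...}: (-1)*(0)
so (chi_3 * chi_7) takes values
  {e} -> 2, {r^4} -> -2, {r^1, r^7} -> sqrt(2), {r^2, r^6} -> 0, {r^3, r^5} -> -sqrt(2), {s, sr^2, ...} -> 0, {sr, sr^3, ...} -> 0.
Now take the inner product of this character with each irreducible chi from the table, <chi_3*chi_7, chi> = (1/16) sum_C |C| (chi_3*chi_7)(C) conj(chi(C)):
  <chi_3*chi_7, chi_1> = (1/16)[1*(2)*conj(1) + 1*(-2)*conj(1) + 2*(sqrt(2))*conj(1) + 2*(0)*conj(1) + 2*(-sqrt(2))*conj(1) + 4*(0)*conj(1) + 4*(0)*conj(1)]
      = (1/16)[(2) + (-2) + (2*sqrt(2)) + (0) + (-2*sqrt(2)) + (0) + (0)] = 0/16 = 0
  <chi_3*chi_7, chi_2> = (1/16)[1*(2)*conj(1) + 1*(-2)*conj(1) + 2*(sqrt(2))*conj(1) + 2*(0)*conj(1) + 2*(-sqrt(2))*conj(1) + 4*(0)*conj(-1) + 4*(0)*conj(-1)]
      = (1/16)[(2) + (-2) + (2*sqrt(2)) + (0) + (-2*sqrt(2)) + (0) + (0)] = 0/16 = 0
  <chi_3*chi_7, chi_3> = (1/16)[1*(2)*conj(1) + 1*(-2)*conj(1) + 2*(sqrt(2))*conj(-1) + 2*(0)*conj(1) + 2*(-sqrt(2))*conj(-1) + 4*(0)*conj(1) + 4*(0)*conj(-1)]
      = (1/16)[(2) + (-2) + (-2*sqrt(2)) + (0) + (2*sqrt(2)) + (0) + (0)] = 0/16 = 0
  <chi_3*chi_7, chi_4> = (1/16)[1*(2)*conj(1) + 1*(-2)*conj(1) + 2*(sqrt(2))*conj(-1) + 2*(0)*conj(1) + 2*(-sqrt(2))*conj(-1) + 4*(0)*conj(-1) + 4*(0)*conj(1)]
      = (1/16)[(2) + (-2) + (-2*sqrt(2)) + (0) + (2*sqrt(2)) + (0) + (0)] = 0/16 = 0
  <chi_3*chi_7, chi_5> = (1/16)[1*(2)*conj(2) + 1*(-2)*conj(-2) + 2*(sqrt(2))*conj(sqrt(2)) + 2*(0)*conj(0) + 2*(-sqrt(2))*conj(-sqrt(2)) + 4*(0)*conj(0) + 4*(0)*conj(0)]
      = (1/16)[(4) + (4) + (4) + (0) + (4) + (0) + (0)] = 16/16 = 1
  <chi_3*chi_7, chi_6> = (1/16)[1*(2)*conj(2) + 1*(-2)*conj(2) + 2*(sqrt(2))*conj(0) + 2*(0)*conj(-2) + 2*(-sqrt(2))*conj(0) + 4*(0)*conj(0) + 4*(0)*conj(0)]
      = (1/16)[(4) + (-4) + (0) + (0) + (0) + (0) + (0)] = 0/16 = 0
  <chi_3*chi_7, chi_7> = (1/16)[1*(2)*conj(2) + 1*(-2)*conj(-2) + 2*(sqrt(2))*conj(-sqrt(2)) + 2*(0)*conj(0) + 2*(-sqrt(2))*conj(sqrt(2)) + 4*(0)*conj(0) + 4*(0)*conj(0)]
      = (1/16)[(4) + (4) + (-4) + (0) + (-4) + (0) + (0)] = 0/16 = 0
Hence the multiplicities are chi_5: 1. Dimension check: dim(chi_3)*dim(chi_7) = 1*2 = 2 and sum (mult * dim) = 1*2 = 2.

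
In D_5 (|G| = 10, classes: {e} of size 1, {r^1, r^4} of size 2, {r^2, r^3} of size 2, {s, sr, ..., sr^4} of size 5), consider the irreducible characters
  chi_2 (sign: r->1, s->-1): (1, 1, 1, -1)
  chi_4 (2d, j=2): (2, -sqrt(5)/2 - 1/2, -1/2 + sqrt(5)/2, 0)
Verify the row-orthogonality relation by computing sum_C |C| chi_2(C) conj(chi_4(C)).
Sum = 0; so <chi_2, chi_4> = 0 (distinct irreducibles are orthogonal).

Compute term by term over conjugacy classes (|C| * chi_2(C) * conj(chi_4(C))):
  1*(1)*conj(2) + 2*(1)*conj(-sqrt(5)/2 - 1/2) + 2*(1)*conj(-1/2 + sqrt(5)/2) + 5*(-1)*conj(0)
  = (2) + (-sqrt(5) - 1) + (-1 + sqrt(5)) + (0)
  = 0.
Dividing by |G| = 10 gives 0/10 = 0, matching the row-orthogonality relation <chi_2, chi_4> = [chi_2 = chi_4].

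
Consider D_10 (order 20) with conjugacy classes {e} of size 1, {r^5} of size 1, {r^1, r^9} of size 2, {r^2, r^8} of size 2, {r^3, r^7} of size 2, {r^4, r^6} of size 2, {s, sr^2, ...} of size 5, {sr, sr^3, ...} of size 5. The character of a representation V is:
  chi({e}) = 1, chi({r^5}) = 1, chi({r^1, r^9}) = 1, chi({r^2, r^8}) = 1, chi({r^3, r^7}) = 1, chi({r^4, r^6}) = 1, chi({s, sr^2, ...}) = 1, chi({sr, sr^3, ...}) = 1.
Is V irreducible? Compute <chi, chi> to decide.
Irreducible: <chi, chi> = 1.

Working: <chi, chi> = (1/|G|) sum_C |C| * |chi(C)|^2 = (1/20)[1*|1|^2 + 1*|1|^2 + 2*|1|^2 + 2*|1|^2 + 2*|1|^2 + 2*|1|^2 + 5*|1|^2 + 5*|1|^2]
  = (1/20)[(1) + (1) + (2) + (2) + (2) + (2) + (5) + (5)] = 20/20 = 1.
A character is irreducible iff <chi, chi> = 1, so this representation is irreducible.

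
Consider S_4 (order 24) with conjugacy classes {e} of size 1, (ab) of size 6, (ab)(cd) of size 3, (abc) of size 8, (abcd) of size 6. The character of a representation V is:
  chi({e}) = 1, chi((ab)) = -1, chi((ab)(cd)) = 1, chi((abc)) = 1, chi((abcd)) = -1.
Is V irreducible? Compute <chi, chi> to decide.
Irreducible: <chi, chi> = 1.

Explanation: <chi, chi> = (1/|G|) sum_C |C| * |chi(C)|^2 = (1/24)[1*|1|^2 + 6*|-1|^2 + 3*|1|^2 + 8*|1|^2 + 6*|-1|^2]
  = (1/24)[(1) + (6) + (3) + (8) + (6)] = 24/24 = 1.
A character is irreducible iff <chi, chi> = 1, so this representation is irreducible.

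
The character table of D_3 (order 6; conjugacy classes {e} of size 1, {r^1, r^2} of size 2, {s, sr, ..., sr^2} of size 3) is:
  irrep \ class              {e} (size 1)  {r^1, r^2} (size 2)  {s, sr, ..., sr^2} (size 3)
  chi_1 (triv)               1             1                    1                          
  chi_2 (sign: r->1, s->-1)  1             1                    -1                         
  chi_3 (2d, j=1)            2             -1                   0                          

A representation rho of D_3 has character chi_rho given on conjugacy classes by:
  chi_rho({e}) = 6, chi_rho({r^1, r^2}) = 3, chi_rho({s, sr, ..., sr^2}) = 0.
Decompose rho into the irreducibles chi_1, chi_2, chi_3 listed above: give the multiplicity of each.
Multiplicities: chi_1: 2, chi_2: 2, chi_3: 1.

Argument: Use <chi_rho, chi> = (1/|G|) sum_C |C| * chi_rho(C) * conj(chi(C)) with |G| = 6 for each irreducible chi in the table:
  <chi_rho, chi_1> = (1/6)[1*(6)*conj(1) + 2*(3)*conj(1) + 3*(0)*conj(1)]
      = (1/6)[(6) + (6) + (0)] = 12/6 = 2
  <chi_rho, chi_2> = (1/6)[1*(6)*conj(1) + 2*(3)*conj(1) + 3*(0)*conj(-1)]
      = (1/6)[(6) + (6) + (0)] = 12/6 = 2
  <chi_rho, chi_3> = (1/6)[1*(6)*conj(2) + 2*(3)*conj(-1) + 3*(0)*conj(0)]
      = (1/6)[(12) + (-6) + (0)] = 6/6 = 1
Dimension check: dim(rho) = sum (mult * dim) = 2*1 + 2*1 + 1*2 = 6 = chi_rho(e) = 6.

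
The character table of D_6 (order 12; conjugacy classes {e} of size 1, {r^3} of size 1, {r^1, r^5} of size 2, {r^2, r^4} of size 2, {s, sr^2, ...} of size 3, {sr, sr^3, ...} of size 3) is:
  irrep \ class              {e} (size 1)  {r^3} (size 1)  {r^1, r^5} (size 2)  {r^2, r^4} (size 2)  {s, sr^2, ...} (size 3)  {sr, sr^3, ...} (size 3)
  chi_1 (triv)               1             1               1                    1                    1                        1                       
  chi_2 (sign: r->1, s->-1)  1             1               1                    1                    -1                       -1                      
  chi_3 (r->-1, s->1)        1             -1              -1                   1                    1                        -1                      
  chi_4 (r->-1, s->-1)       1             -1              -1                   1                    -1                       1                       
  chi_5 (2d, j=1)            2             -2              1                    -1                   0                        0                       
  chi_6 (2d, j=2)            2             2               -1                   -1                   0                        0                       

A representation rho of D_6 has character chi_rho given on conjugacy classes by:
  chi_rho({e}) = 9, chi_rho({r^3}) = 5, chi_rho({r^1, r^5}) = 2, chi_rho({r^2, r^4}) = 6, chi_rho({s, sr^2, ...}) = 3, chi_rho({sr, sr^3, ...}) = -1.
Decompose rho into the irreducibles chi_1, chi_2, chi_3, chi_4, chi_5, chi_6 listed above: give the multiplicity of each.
Multiplicities: chi_1: 3, chi_2: 2, chi_3: 2, chi_4: 0, chi_5: 0, chi_6: 1.

Use <chi_rho, chi> = (1/|G|) sum_C |C| * chi_rho(C) * conj(chi(C)) with |G| = 12 for each irreducible chi in the table:
  <chi_rho, chi_1> = (1/12)[1*(9)*conj(1) + 1*(5)*conj(1) + 2*(2)*conj(1) + 2*(6)*conj(1) + 3*(3)*conj(1) + 3*(-1)*conj(1)]
      = (1/12)[(9) + (5) + (4) + (12) + (9) + (-3)] = 36/12 = 3
  <chi_rho, chi_2> = (1/12)[1*(9)*conj(1) + 1*(5)*conj(1) + 2*(2)*conj(1) + 2*(6)*conj(1) + 3*(3)*conj(-1) + 3*(-1)*conj(-1)]
      = (1/12)[(9) + (5) + (4) + (12) + (-9) + (3)] = 24/12 = 2
  <chi_rho, chi_3> = (1/12)[1*(9)*conj(1) + 1*(5)*conj(-1) + 2*(2)*conj(-1) + 2*(6)*conj(1) + 3*(3)*conj(1) + 3*(-1)*conj(-1)]
      = (1/12)[(9) + (-5) + (-4) + (12) + (9) + (3)] = 24/12 = 2
  <chi_rho, chi_4> = (1/12)[1*(9)*conj(1) + 1*(5)*conj(-1) + 2*(2)*conj(-1) + 2*(6)*conj(1) + 3*(3)*conj(-1) + 3*(-1)*conj(1)]
      = (1/12)[(9) + (-5) + (-4) + (12) + (-9) + (-3)] = 0/12 = 0
  <chi_rho, chi_5> = (1/12)[1*(9)*conj(2) + 1*(5)*conj(-2) + 2*(2)*conj(1) + 2*(6)*conj(-1) + 3*(3)*conj(0) + 3*(-1)*conj(0)]
      = (1/12)[(18) + (-10) + (4) + (-12) + (0) + (0)] = 0/12 = 0
  <chi_rho, chi_6> = (1/12)[1*(9)*conj(2) + 1*(5)*conj(2) + 2*(2)*conj(-1) + 2*(6)*conj(-1) + 3*(3)*conj(0) + 3*(-1)*conj(0)]
      = (1/12)[(18) + (10) + (-4) + (-12) + (0) + (0)] = 12/12 = 1
Dimension check: dim(rho) = sum (mult * dim) = 3*1 + 2*1 + 2*1 + 0*1 + 0*2 + 1*2 = 9 = chi_rho(e) = 9.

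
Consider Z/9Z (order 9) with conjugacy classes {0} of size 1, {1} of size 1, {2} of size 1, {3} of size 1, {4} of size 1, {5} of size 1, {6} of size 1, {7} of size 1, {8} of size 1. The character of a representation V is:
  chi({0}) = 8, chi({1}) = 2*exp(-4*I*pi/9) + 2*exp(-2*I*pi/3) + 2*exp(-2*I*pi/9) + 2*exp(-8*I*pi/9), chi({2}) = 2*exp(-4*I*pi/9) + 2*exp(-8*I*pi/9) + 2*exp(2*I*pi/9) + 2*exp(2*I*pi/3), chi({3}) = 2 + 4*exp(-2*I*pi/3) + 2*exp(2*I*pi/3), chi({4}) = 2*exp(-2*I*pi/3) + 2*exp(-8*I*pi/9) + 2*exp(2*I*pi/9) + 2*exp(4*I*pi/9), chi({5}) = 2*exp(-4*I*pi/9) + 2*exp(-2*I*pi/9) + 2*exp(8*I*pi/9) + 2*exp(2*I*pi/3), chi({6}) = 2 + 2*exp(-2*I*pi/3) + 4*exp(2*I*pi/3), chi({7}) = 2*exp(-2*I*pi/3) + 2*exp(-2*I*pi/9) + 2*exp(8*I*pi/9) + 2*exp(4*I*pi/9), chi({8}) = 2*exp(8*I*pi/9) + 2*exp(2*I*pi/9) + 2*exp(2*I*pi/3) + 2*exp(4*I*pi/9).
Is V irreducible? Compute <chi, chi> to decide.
Not irreducible (reducible): <chi, chi> = 16 > 1.

Reasoning: <chi, chi> = (1/|G|) sum_C |C| * |chi(C)|^2 = (1/9)[1*|8|^2 + 1*|2*exp(-4*I*pi/9) + 2*exp(-2*I*pi/3) + 2*exp(-2*I*pi/9) + 2*exp(-8*I*pi/9)|^2 + 1*|2*exp(-4*I*pi/9) + 2*exp(-8*I*pi/9) + 2*exp(2*I*pi/9) + 2*exp(2*I*pi/3)|^2 + 1*|2 + 4*exp(-2*I*pi/3) + 2*exp(2*I*pi/3)|^2 + 1*|2*exp(-2*I*pi/3) + 2*exp(-8*I*pi/9) + 2*exp(2*I*pi/9) + 2*exp(4*I*pi/9)|^2 + 1*|2*exp(-4*I*pi/9) + 2*exp(-2*I*pi/9) + 2*exp(8*I*pi/9) + 2*exp(2*I*pi/3)|^2 + 1*|2 + 2*exp(-2*I*pi/3) + 4*exp(2*I*pi/3)|^2 + 1*|2*exp(-2*I*pi/3) + 2*exp(-2*I*pi/9) + 2*exp(8*I*pi/9) + 2*exp(4*I*pi/9)|^2 + 1*|2*exp(8*I*pi/9) + 2*exp(2*I*pi/9) + 2*exp(2*I*pi/3) + 2*exp(4*I*pi/9)|^2]
  = (1/9)[(64) + (16 + 8*exp(-4*I*pi/9) + 12*exp(-2*I*pi/9) + 4*exp(-2*I*pi/3) + 4*exp(2*I*pi/3) + 12*exp(2*I*pi/9) + 8*exp(4*I*pi/9)) + (16 + 12*exp(-4*I*pi/9) + 4*exp(-2*I*pi/3) + 8*exp(-8*I*pi/9) + 8*exp(8*I*pi/9) + 4*exp(2*I*pi/3) + 12*exp(4*I*pi/9)) + (4) + (16 + 8*exp(-2*I*pi/9) + 12*exp(-8*I*pi/9) + 4*exp(-2*I*pi/3) + 4*exp(2*I*pi/3) + 12*exp(8*I*pi/9) + 8*exp(2*I*pi/9)) + (16 + 8*exp(-2*I*pi/9) + 12*exp(-8*I*pi/9) + 4*exp(-2*I*pi/3) + 4*exp(2*I*pi/3) + 12*exp(8*I*pi/9) + 8*exp(2*I*pi/9)) + (4) + (16 + 12*exp(-4*I*pi/9) + 4*exp(-2*I*pi/3) + 8*exp(-8*I*pi/9) + 8*exp(8*I*pi/9) + 4*exp(2*I*pi/3) + 12*exp(4*I*pi/9)) + (16 + 8*exp(-4*I*pi/9) + 12*exp(-2*I*pi/9) + 4*exp(-2*I*pi/3) + 4*exp(2*I*pi/3) + 12*exp(2*I*pi/9) + 8*exp(4*I*pi/9))] = 144/9 = 16.
(Exp terms are combined using exp(i*s)*conj(exp(i*t)) = exp(i*(s-t)), and sums of them are collapsed using the identity that for every m > 1 the m distinct m-th roots of unity sum to 0, e.g. 1 + exp(2*I*pi/3) + exp(-2*I*pi/3) = 0.)
A character is irreducible iff <chi, chi> = 1, so this representation is reducible.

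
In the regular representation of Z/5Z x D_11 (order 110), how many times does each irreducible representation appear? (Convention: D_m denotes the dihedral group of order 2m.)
Each irreducible V_i of dimension d_i appears with multiplicity d_i, i.e. rho_reg = (direct sum over all irreducibles V_i) d_i V_i. The irreducible dimensions for Z/5Z x D_11 are 1, 1, 1, 1, 1, 1, 1, 1, 1, 1, 2, 2, 2, 2, 2, 2, 2, 2, 2, 2, 2, 2, 2, 2, 2, 2, 2, 2, 2, 2, 2, 2, 2, 2, 2: 10 irreducibles of dimension 1, each with multiplicity 1; 25 irreducibles of dimension 2, each with multiplicity 2. Total dimension 10*1*1 + 25*2*2 = 110 = |G|.

General theorem: in the regular representation of a finite group G, each irreducible appears with multiplicity equal to its dimension. Check: dim(rho_reg) = sum d_i^2 = 1 + 1 + 1 + 1 + 1 + 1 + 1 + 1 + 1 + 1 + 4 + 4 + 4 + 4 + 4 + 4 + 4 + 4 + 4 + 4 + 4 + 4 + 4 + 4 + 4 + 4 + 4 + 4 + 4 + 4 + 4 + 4 + 4 + 4 + 4 = 110 = |G|.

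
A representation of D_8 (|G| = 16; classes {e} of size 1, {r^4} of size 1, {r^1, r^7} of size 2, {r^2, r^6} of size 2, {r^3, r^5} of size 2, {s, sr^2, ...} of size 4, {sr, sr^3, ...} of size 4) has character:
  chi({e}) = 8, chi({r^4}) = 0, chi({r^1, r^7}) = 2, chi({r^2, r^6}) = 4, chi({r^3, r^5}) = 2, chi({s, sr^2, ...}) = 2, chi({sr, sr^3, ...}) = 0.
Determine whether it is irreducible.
Not irreducible (reducible): <chi, chi> = 8 > 1.

Explanation: <chi, chi> = (1/|G|) sum_C |C| * |chi(C)|^2 = (1/16)[1*|8|^2 + 1*|0|^2 + 2*|2|^2 + 2*|4|^2 + 2*|2|^2 + 4*|2|^2 + 4*|0|^2]
  = (1/16)[(64) + (0) + (8) + (32) + (8) + (16) + (0)] = 128/16 = 8.
A character is irreducible iff <chi, chi> = 1, so this representation is reducible.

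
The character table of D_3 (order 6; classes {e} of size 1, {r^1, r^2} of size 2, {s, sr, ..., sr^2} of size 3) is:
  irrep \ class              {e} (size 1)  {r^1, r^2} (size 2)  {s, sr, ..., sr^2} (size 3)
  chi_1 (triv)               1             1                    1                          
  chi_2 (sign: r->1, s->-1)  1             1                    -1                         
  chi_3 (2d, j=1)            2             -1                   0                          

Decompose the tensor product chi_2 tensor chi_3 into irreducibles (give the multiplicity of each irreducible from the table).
chi_2 tensor chi_3 = chi_3 (all other irreducibles have multiplicity 0).

Why: The character of a tensor product is the pointwise product (chi_2 * chi_3)(C) = chi_2(C) * chi_3(C):
  {e}: (1)*(2), {r^1, r^2}: (1)*(-1), {s, sr, ..., sr^2}: (-1)*(0)
so (chi_2 * chi_3) takes values
  {e} -> 2, {r^1, r^2} -> -1, {s, sr, ..., sr^2} -> 0.
Now take the inner product of this character with each irreducible chi from the table, <chi_2*chi_3, chi> = (1/6) sum_C |C| (chi_2*chi_3)(C) conj(chi(C)):
  <chi_2*chi_3, chi_1> = (1/6)[1*(2)*conj(1) + 2*(-1)*conj(1) + 3*(0)*conj(1)]
      = (1/6)[(2) + (-2) + (0)] = 0/6 = 0
  <chi_2*chi_3, chi_2> = (1/6)[1*(2)*conj(1) + 2*(-1)*conj(1) + 3*(0)*conj(-1)]
      = (1/6)[(2) + (-2) + (0)] = 0/6 = 0
  <chi_2*chi_3, chi_3> = (1/6)[1*(2)*conj(2) + 2*(-1)*conj(-1) + 3*(0)*conj(0)]
      = (1/6)[(4) + (2) + (0)] = 6/6 = 1
Hence the multiplicities are chi_3: 1. Dimension check: dim(chi_2)*dim(chi_3) = 1*2 = 2 and sum (mult * dim) = 1*2 = 2.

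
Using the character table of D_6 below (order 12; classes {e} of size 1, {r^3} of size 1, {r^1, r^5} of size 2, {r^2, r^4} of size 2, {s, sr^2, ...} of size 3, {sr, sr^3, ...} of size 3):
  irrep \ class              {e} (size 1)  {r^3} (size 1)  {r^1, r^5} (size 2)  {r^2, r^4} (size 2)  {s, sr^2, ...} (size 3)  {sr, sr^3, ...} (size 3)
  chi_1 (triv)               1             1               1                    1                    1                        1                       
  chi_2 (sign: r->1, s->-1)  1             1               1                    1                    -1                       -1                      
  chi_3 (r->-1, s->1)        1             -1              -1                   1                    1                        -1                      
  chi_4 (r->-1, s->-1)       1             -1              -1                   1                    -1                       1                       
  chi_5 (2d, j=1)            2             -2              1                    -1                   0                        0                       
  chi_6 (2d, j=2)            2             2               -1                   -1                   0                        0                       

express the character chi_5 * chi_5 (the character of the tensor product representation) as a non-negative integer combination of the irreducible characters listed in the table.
chi_5 tensor chi_5 = chi_1 + chi_2 + chi_6 (all other irreducibles have multiplicity 0).

Solution. The character of a tensor product is the pointwise product (chi_5 * chi_5)(C) = chi_5(C) * chi_5(C):
  {e}: (2)*(2), {r^3}: (-2)*(-2), {r^1, r^5}: (1)*(1), {r^2, r^4}: (-1)*(-1), {s, sr^2, ...}: (0)*(0), {sr, sr^3, ...}: (0)*(0)
so (chi_5 * chi_5) takes values
  {e} -> 4, {r^3} -> 4, {r^1, r^5} -> 1, {r^2, r^4} -> 1, {s, sr^2, ...} -> 0, {sr, sr^3, ...} -> 0.
Now take the inner product of this character with each irreducible chi from the table, <chi_5*chi_5, chi> = (1/12) sum_C |C| (chi_5*chi_5)(C) conj(chi(C)):
  <chi_5*chi_5, chi_1> = (1/12)[1*(4)*conj(1) + 1*(4)*conj(1) + 2*(1)*conj(1) + 2*(1)*conj(1) + 3*(0)*conj(1) + 3*(0)*conj(1)]
      = (1/12)[(4) + (4) + (2) + (2) + (0) + (0)] = 12/12 = 1
  <chi_5*chi_5, chi_2> = (1/12)[1*(4)*conj(1) + 1*(4)*conj(1) + 2*(1)*conj(1) + 2*(1)*conj(1) + 3*(0)*conj(-1) + 3*(0)*conj(-1)]
      = (1/12)[(4) + (4) + (2) + (2) + (0) + (0)] = 12/12 = 1
  <chi_5*chi_5, chi_3> = (1/12)[1*(4)*conj(1) + 1*(4)*conj(-1) + 2*(1)*conj(-1) + 2*(1)*conj(1) + 3*(0)*conj(1) + 3*(0)*conj(-1)]
      = (1/12)[(4) + (-4) + (-2) + (2) + (0) + (0)] = 0/12 = 0
  <chi_5*chi_5, chi_4> = (1/12)[1*(4)*conj(1) + 1*(4)*conj(-1) + 2*(1)*conj(-1) + 2*(1)*conj(1) + 3*(0)*conj(-1) + 3*(0)*conj(1)]
      = (1/12)[(4) + (-4) + (-2) + (2) + (0) + (0)] = 0/12 = 0
  <chi_5*chi_5, chi_5> = (1/12)[1*(4)*conj(2) + 1*(4)*conj(-2) + 2*(1)*conj(1) + 2*(1)*conj(-1) + 3*(0)*conj(0) + 3*(0)*conj(0)]
      = (1/12)[(8) + (-8) + (2) + (-2) + (0) + (0)] = 0/12 = 0
  <chi_5*chi_5, chi_6> = (1/12)[1*(4)*conj(2) + 1*(4)*conj(2) + 2*(1)*conj(-1) + 2*(1)*conj(-1) + 3*(0)*conj(0) + 3*(0)*conj(0)]
      = (1/12)[(8) + (8) + (-2) + (-2) + (0) + (0)] = 12/12 = 1
Hence the multiplicities are chi_1: 1, chi_2: 1, chi_6: 1. Dimension check: dim(chi_5)*dim(chi_5) = 2*2 = 4 and sum (mult * dim) = 1*1 + 1*1 + 1*2 = 4.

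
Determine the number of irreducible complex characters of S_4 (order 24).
5

Details: The number of irreducible complex representations of a finite group equals its number of conjugacy classes. Conjugacy classes in S_4 correspond to cycle types, i.e. partitions of 4; there are p(4) = 5 of them, so S_4 (order 24) has exactly 5 irreducible complex representations.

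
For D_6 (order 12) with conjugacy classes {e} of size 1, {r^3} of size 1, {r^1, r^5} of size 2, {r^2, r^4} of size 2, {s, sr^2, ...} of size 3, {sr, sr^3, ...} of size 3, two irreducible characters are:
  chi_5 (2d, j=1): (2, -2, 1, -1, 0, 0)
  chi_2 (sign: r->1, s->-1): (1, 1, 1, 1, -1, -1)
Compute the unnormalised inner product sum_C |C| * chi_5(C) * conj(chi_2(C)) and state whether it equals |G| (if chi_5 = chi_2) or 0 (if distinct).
Sum = 0; so <chi_5, chi_2> = 0 (distinct irreducibles are orthogonal).

Details: Compute term by term over conjugacy classes (|C| * chi_5(C) * conj(chi_2(C))):
  1*(2)*conj(1) + 1*(-2)*conj(1) + 2*(1)*conj(1) + 2*(-1)*conj(1) + 3*(0)*conj(-1) + 3*(0)*conj(-1)
  = (2) + (-2) + (2) + (-2) + (0) + (0)
  = 0.
Dividing by |G| = 12 gives 0/12 = 0, matching the row-orthogonality relation <chi_5, chi_2> = [chi_5 = chi_2].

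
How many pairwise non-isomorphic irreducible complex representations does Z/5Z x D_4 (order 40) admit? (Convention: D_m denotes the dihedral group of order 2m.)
25

Justification: The number of irreducible complex representations of a finite group equals its number of conjugacy classes. For a direct product, #classes(G x H) = #classes(G) * #classes(H). Z/5Z has 5 classes (abelian), D_4 has 5 classes, so 5 * 5 = 25, so Z/5Z x D_4 (order 40) has exactly 25 irreducible complex representations.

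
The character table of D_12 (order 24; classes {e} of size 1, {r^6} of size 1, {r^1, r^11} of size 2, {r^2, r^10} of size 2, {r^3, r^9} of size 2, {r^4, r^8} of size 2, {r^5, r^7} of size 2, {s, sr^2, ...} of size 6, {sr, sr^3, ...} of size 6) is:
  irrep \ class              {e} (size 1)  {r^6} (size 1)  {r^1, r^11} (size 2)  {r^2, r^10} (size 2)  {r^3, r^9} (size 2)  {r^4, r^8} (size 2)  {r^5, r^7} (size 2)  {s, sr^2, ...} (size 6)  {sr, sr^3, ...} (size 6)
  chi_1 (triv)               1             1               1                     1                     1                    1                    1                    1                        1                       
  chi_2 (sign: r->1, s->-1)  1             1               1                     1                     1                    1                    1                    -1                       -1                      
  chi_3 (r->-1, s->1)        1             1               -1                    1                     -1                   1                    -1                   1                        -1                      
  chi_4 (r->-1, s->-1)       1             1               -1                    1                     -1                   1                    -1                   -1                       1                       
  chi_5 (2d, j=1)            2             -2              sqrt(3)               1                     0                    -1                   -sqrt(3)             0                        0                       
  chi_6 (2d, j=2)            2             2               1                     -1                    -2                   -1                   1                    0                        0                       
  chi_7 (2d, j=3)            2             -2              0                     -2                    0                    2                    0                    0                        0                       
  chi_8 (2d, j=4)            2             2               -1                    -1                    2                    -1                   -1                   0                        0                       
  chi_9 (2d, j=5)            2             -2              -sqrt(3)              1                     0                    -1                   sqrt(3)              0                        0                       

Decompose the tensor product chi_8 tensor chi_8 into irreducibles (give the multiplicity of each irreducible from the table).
chi_8 tensor chi_8 = chi_1 + chi_2 + chi_8 (all other irreducibles have multiplicity 0).

Proof sketch: The character of a tensor product is the pointwise product (chi_8 * chi_8)(C) = chi_8(C) * chi_8(C):
  {e}: (2)*(2), {r^6}: (2)*(2), {r^1, r^11}: (-1)*(-1), {r^2, r^10}: (-1)*(-1), {r^3, r^9}: (2)*(2), {r^4, r^8}: (-1)*(-1), {r^5, r^7}: (-1)*(-1), {s, sr^2, ...}: (0)*(0), {sr, sr^3, ...}: (0)*(0)
so (chi_8 * chi_8) takes values
  {e} -> 4, {r^6} -> 4, {r^1, r^11} -> 1, {r^2, r^10} -> 1, {r^3, r^9} -> 4, {r^4, r^8} -> 1, {r^5, r^7} -> 1, {s, sr^2, ...} -> 0, {sr, sr^3, ...} -> 0.
Now take the inner product of this character with each irreducible chi from the table, <chi_8*chi_8, chi> = (1/24) sum_C |C| (chi_8*chi_8)(C) conj(chi(C)):
  <chi_8*chi_8, chi_1> = (1/24)[1*(4)*conj(1) + 1*(4)*conj(1) + 2*(1)*conj(1) + 2*(1)*conj(1) + 2*(4)*conj(1) + 2*(1)*conj(1) + 2*(1)*conj(1) + 6*(0)*conj(1) + 6*(0)*conj(1)]
      = (1/24)[(4) + (4) + (2) + (2) + (8) + (2) + (2) + (0) + (0)] = 24/24 = 1
  <chi_8*chi_8, chi_2> = (1/24)[1*(4)*conj(1) + 1*(4)*conj(1) + 2*(1)*conj(1) + 2*(1)*conj(1) + 2*(4)*conj(1) + 2*(1)*conj(1) + 2*(1)*conj(1) + 6*(0)*conj(-1) + 6*(0)*conj(-1)]
      = (1/24)[(4) + (4) + (2) + (2) + (8) + (2) + (2) + (0) + (0)] = 24/24 = 1
  <chi_8*chi_8, chi_3> = (1/24)[1*(4)*conj(1) + 1*(4)*conj(1) + 2*(1)*conj(-1) + 2*(1)*conj(1) + 2*(4)*conj(-1) + 2*(1)*conj(1) + 2*(1)*conj(-1) + 6*(0)*conj(1) + 6*(0)*conj(-1)]
      = (1/24)[(4) + (4) + (-2) + (2) + (-8) + (2) + (-2) + (0) + (0)] = 0/24 = 0
  <chi_8*chi_8, chi_4> = (1/24)[1*(4)*conj(1) + 1*(4)*conj(1) + 2*(1)*conj(-1) + 2*(1)*conj(1) + 2*(4)*conj(-1) + 2*(1)*conj(1) + 2*(1)*conj(-1) + 6*(0)*conj(-1) + 6*(0)*conj(1)]
      = (1/24)[(4) + (4) + (-2) + (2) + (-8) + (2) + (-2) + (0) + (0)] = 0/24 = 0
  <chi_8*chi_8, chi_5> = (1/24)[1*(4)*conj(2) + 1*(4)*conj(-2) + 2*(1)*conj(sqrt(3)) + 2*(1)*conj(1) + 2*(4)*conj(0) + 2*(1)*conj(-1) + 2*(1)*conj(-sqrt(3)) + 6*(0)*conj(0) + 6*(0)*conj(0)]
      = (1/24)[(8) + (-8) + (2*sqrt(3)) + (2) + (0) + (-2) + (-2*sqrt(3)) + (0) + (0)] = 0/24 = 0
  <chi_8*chi_8, chi_6> = (1/24)[1*(4)*conj(2) + 1*(4)*conj(2) + 2*(1)*conj(1) + 2*(1)*conj(-1) + 2*(4)*conj(-2) + 2*(1)*conj(-1) + 2*(1)*conj(1) + 6*(0)*conj(0) + 6*(0)*conj(0)]
      = (1/24)[(8) + (8) + (2) + (-2) + (-16) + (-2) + (2) + (0) + (0)] = 0/24 = 0
  <chi_8*chi_8, chi_7> = (1/24)[1*(4)*conj(2) + 1*(4)*conj(-2) + 2*(1)*conj(0) + 2*(1)*conj(-2) + 2*(4)*conj(0) + 2*(1)*conj(2) + 2*(1)*conj(0) + 6*(0)*conj(0) + 6*(0)*conj(0)]
      = (1/24)[(8) + (-8) + (0) + (-4) + (0) + (4) + (0) + (0) + (0)] = 0/24 = 0
  <chi_8*chi_8, chi_8> = (1/24)[1*(4)*conj(2) + 1*(4)*conj(2) + 2*(1)*conj(-1) + 2*(1)*conj(-1) + 2*(4)*conj(2) + 2*(1)*conj(-1) + 2*(1)*conj(-1) + 6*(0)*conj(0) + 6*(0)*conj(0)]
      = (1/24)[(8) + (8) + (-2) + (-2) + (16) + (-2) + (-2) + (0) + (0)] = 24/24 = 1
  <chi_8*chi_8, chi_9> = (1/24)[1*(4)*conj(2) + 1*(4)*conj(-2) + 2*(1)*conj(-sqrt(3)) + 2*(1)*conj(1) + 2*(4)*conj(0) + 2*(1)*conj(-1) + 2*(1)*conj(sqrt(3)) + 6*(0)*conj(0) + 6*(0)*conj(0)]
      = (1/24)[(8) + (-8) + (-2*sqrt(3)) + (2) + (0) + (-2) + (2*sqrt(3)) + (0) + (0)] = 0/24 = 0
Hence the multiplicities are chi_1: 1, chi_2: 1, chi_8: 1. Dimension check: dim(chi_8)*dim(chi_8) = 2*2 = 4 and sum (mult * dim) = 1*1 + 1*1 + 1*2 = 4.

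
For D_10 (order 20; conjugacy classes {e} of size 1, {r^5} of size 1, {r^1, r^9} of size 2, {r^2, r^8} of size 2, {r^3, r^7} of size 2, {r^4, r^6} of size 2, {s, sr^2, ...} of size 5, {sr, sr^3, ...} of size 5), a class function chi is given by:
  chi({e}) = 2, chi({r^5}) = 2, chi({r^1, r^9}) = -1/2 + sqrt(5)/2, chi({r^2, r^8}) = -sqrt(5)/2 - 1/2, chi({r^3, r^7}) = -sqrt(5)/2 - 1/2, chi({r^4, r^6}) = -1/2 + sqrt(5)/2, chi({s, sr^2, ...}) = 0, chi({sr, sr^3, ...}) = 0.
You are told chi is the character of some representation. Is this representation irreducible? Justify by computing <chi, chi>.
Irreducible: <chi, chi> = 1.

Explanation: <chi, chi> = (1/|G|) sum_C |C| * |chi(C)|^2 = (1/20)[1*|2|^2 + 1*|2|^2 + 2*|-1/2 + sqrt(5)/2|^2 + 2*|-sqrt(5)/2 - 1/2|^2 + 2*|-sqrt(5)/2 - 1/2|^2 + 2*|-1/2 + sqrt(5)/2|^2 + 5*|0|^2 + 5*|0|^2]
  = (1/20)[(4) + (4) + (3 - sqrt(5)) + (sqrt(5) + 3) + (sqrt(5) + 3) + (3 - sqrt(5)) + (0) + (0)] = 20/20 = 1.
A character is irreducible iff <chi, chi> = 1, so this representation is irreducible.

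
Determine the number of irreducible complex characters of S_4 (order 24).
5

Argument: The number of irreducible complex representations of a finite group equals its number of conjugacy classes. Conjugacy classes in S_4 correspond to cycle types, i.e. partitions of 4; there are p(4) = 5 of them, so S_4 (order 24) has exactly 5 irreducible complex representations.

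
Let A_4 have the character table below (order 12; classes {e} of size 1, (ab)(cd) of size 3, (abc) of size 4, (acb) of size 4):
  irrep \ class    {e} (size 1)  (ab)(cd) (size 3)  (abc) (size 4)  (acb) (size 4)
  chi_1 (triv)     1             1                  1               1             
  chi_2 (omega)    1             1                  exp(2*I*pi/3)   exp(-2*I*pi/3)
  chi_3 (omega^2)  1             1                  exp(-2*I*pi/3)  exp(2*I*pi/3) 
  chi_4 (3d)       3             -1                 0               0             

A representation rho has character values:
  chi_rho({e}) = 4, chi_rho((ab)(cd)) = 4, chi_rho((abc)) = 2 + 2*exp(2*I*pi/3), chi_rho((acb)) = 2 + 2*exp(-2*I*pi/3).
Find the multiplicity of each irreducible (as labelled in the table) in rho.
Multiplicities: chi_1: 2, chi_2: 2, chi_3: 0, chi_4: 0.

Working: Use <chi_rho, chi> = (1/|G|) sum_C |C| * chi_rho(C) * conj(chi(C)) with |G| = 12 for each irreducible chi in the table:
  <chi_rho, chi_1> = (1/12)[1*(4)*conj(1) + 3*(4)*conj(1) + 4*(2 + 2*exp(2*I*pi/3))*conj(1) + 4*(2 + 2*exp(-2*I*pi/3))*conj(1)]
      = (1/12)[(4) + (12) + (8 + 8*exp(2*I*pi/3)) + (8 + 8*exp(-2*I*pi/3))] = 24/12 = 2
  <chi_rho, chi_2> = (1/12)[1*(4)*conj(1) + 3*(4)*conj(1) + 4*(2 + 2*exp(2*I*pi/3))*conj(exp(2*I*pi/3)) + 4*(2 + 2*exp(-2*I*pi/3))*conj(exp(-2*I*pi/3))]
      = (1/12)[(4) + (12) + (8 + 8*exp(-2*I*pi/3)) + (8 + 8*exp(2*I*pi/3))] = 24/12 = 2
  <chi_rho, chi_3> = (1/12)[1*(4)*conj(1) + 3*(4)*conj(1) + 4*(2 + 2*exp(2*I*pi/3))*conj(exp(-2*I*pi/3)) + 4*(2 + 2*exp(-2*I*pi/3))*conj(exp(2*I*pi/3))]
      = (1/12)[(4) + (12) + (-8) + (-8)] = 0/12 = 0
  <chi_rho, chi_4> = (1/12)[1*(4)*conj(3) + 3*(4)*conj(-1) + 4*(2 + 2*exp(2*I*pi/3))*conj(0) + 4*(2 + 2*exp(-2*I*pi/3))*conj(0)]
      = (1/12)[(12) + (-12) + (0) + (0)] = 0/12 = 0
(Exp terms are combined using exp(i*s)*conj(exp(i*t)) = exp(i*(s-t)), and sums of them are collapsed using the identity that for every m > 1 the m distinct m-th roots of unity sum to 0, e.g. 1 + exp(2*I*pi/3) + exp(-2*I*pi/3) = 0.)
Dimension check: dim(rho) = sum (mult * dim) = 2*1 + 2*1 + 0*1 + 0*3 = 4 = chi_rho(e) = 4.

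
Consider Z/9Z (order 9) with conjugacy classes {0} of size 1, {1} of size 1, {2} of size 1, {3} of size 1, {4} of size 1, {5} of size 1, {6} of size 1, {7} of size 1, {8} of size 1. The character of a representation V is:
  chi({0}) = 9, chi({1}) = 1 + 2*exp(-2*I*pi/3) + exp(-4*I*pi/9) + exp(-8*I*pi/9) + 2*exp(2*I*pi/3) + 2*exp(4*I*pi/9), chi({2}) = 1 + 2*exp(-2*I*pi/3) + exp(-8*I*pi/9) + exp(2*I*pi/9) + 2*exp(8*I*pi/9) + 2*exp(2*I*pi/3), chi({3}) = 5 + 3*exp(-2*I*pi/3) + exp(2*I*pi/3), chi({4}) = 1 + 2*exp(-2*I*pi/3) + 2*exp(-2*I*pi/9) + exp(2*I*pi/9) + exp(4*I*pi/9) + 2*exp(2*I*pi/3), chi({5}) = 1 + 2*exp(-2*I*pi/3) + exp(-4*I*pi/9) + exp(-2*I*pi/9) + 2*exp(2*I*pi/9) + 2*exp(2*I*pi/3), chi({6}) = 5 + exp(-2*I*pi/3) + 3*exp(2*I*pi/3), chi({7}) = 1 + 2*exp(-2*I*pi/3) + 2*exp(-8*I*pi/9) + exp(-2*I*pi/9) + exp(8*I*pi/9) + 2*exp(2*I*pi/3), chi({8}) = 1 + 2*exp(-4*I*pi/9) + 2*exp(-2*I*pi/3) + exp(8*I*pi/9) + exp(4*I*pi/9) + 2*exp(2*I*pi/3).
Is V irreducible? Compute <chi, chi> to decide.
Not irreducible (reducible): <chi, chi> = 15 > 1.

Argument: <chi, chi> = (1/|G|) sum_C |C| * |chi(C)|^2 = (1/9)[1*|9|^2 + 1*|1 + 2*exp(-2*I*pi/3) + exp(-4*I*pi/9) + exp(-8*I*pi/9) + 2*exp(2*I*pi/3) + 2*exp(4*I*pi/9)|^2 + 1*|1 + 2*exp(-2*I*pi/3) + exp(-8*I*pi/9) + exp(2*I*pi/9) + 2*exp(8*I*pi/9) + 2*exp(2*I*pi/3)|^2 + 1*|5 + 3*exp(-2*I*pi/3) + exp(2*I*pi/3)|^2 + 1*|1 + 2*exp(-2*I*pi/3) + 2*exp(-2*I*pi/9) + exp(2*I*pi/9) + exp(4*I*pi/9) + 2*exp(2*I*pi/3)|^2 + 1*|1 + 2*exp(-2*I*pi/3) + exp(-4*I*pi/9) + exp(-2*I*pi/9) + 2*exp(2*I*pi/9) + 2*exp(2*I*pi/3)|^2 + 1*|5 + exp(-2*I*pi/3) + 3*exp(2*I*pi/3)|^2 + 1*|1 + 2*exp(-2*I*pi/3) + 2*exp(-8*I*pi/9) + exp(-2*I*pi/9) + exp(8*I*pi/9) + 2*exp(2*I*pi/3)|^2 + 1*|1 + 2*exp(-4*I*pi/9) + 2*exp(-2*I*pi/3) + exp(8*I*pi/9) + exp(4*I*pi/9) + 2*exp(2*I*pi/3)|^2]
  = (1/9)[(81) + (15 + 10*exp(-2*I*pi/3) + 6*exp(-4*I*pi/9) + 8*exp(-2*I*pi/9) + 9*exp(-8*I*pi/9) + 9*exp(8*I*pi/9) + 8*exp(2*I*pi/9) + 6*exp(4*I*pi/9) + 10*exp(2*I*pi/3)) + (15 + 10*exp(-2*I*pi/3) + 8*exp(-4*I*pi/9) + 9*exp(-2*I*pi/9) + 6*exp(-8*I*pi/9) + 6*exp(8*I*pi/9) + 9*exp(2*I*pi/9) + 8*exp(4*I*pi/9) + 10*exp(2*I*pi/3)) + (12) + (15 + 9*exp(-4*I*pi/9) + 10*exp(-2*I*pi/3) + 6*exp(-2*I*pi/9) + 8*exp(-8*I*pi/9) + 8*exp(8*I*pi/9) + 6*exp(2*I*pi/9) + 10*exp(2*I*pi/3) + 9*exp(4*I*pi/9)) + (15 + 9*exp(-4*I*pi/9) + 10*exp(-2*I*pi/3) + 6*exp(-2*I*pi/9) + 8*exp(-8*I*pi/9) + 8*exp(8*I*pi/9) + 6*exp(2*I*pi/9) + 10*exp(2*I*pi/3) + 9*exp(4*I*pi/9)) + (12) + (15 + 10*exp(-2*I*pi/3) + 8*exp(-4*I*pi/9) + 9*exp(-2*I*pi/9) + 6*exp(-8*I*pi/9) + 6*exp(8*I*pi/9) + 9*exp(2*I*pi/9) + 8*exp(4*I*pi/9) + 10*exp(2*I*pi/3)) + (15 + 10*exp(-2*I*pi/3) + 6*exp(-4*I*pi/9) + 8*exp(-2*I*pi/9) + 9*exp(-8*I*pi/9) + 9*exp(8*I*pi/9) + 8*exp(2*I*pi/9) + 6*exp(4*I*pi/9) + 10*exp(2*I*pi/3))] = 135/9 = 15.
(Exp terms are combined using exp(i*s)*conj(exp(i*t)) = exp(i*(s-t)), and sums of them are collapsed using the identity that for every m > 1 the m distinct m-th roots of unity sum to 0, e.g. 1 + exp(2*I*pi/3) + exp(-2*I*pi/3) = 0.)
A character is irreducible iff <chi, chi> = 1, so this representation is reducible.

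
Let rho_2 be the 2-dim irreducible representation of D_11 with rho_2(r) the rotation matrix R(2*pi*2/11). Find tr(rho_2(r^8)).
chi_{rho_2}(r^8) = 2*cos(2*pi*2*8/11) = -2*cos(pi/11)

Solution. rho_2(r^8) is rotation by angle 2*pi*2*8/11, whose trace is 2*cos(2*pi*2*8/11) = -2*cos(pi/11).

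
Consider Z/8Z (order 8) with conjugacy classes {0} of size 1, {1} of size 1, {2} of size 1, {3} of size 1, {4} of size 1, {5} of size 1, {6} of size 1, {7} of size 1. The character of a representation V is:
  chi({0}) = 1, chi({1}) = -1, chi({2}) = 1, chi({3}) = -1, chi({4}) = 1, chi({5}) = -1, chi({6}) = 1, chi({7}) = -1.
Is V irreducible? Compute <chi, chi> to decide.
Irreducible: <chi, chi> = 1.

Derivation: <chi, chi> = (1/|G|) sum_C |C| * |chi(C)|^2 = (1/8)[1*|1|^2 + 1*|-1|^2 + 1*|1|^2 + 1*|-1|^2 + 1*|1|^2 + 1*|-1|^2 + 1*|1|^2 + 1*|-1|^2]
  = (1/8)[(1) + (1) + (1) + (1) + (1) + (1) + (1) + (1)] = 8/8 = 1.
(Exp terms are combined using exp(i*s)*conj(exp(i*t)) = exp(i*(s-t)), and sums of them are collapsed using the identity that for every m > 1 the m distinct m-th roots of unity sum to 0, e.g. 1 + exp(2*I*pi/3) + exp(-2*I*pi/3) = 0.)
A character is irreducible iff <chi, chi> = 1, so this representation is irreducible.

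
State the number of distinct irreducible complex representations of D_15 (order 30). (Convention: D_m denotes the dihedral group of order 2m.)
9

Justification: The number of irreducible complex representations of a finite group equals its number of conjugacy classes. D_15 has 9 conjugacy classes ((n+3)/2 for n odd), so D_15 (order 30) has exactly 9 irreducible complex representations.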